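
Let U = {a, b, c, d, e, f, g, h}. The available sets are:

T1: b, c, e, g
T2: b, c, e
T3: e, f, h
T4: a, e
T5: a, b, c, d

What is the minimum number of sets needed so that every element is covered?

T1, T3, T5 together cover {a, b, c, d, e, f, g, h} — every element.
No 2 of the 5 sets cover everything (all 10 pairs fall short), so 3 is minimum.

3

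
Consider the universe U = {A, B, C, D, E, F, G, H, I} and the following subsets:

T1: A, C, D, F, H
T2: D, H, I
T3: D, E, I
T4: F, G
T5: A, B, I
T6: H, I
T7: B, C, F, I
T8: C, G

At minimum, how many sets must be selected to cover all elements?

4

T1, T3, T4, T5 together cover {A, B, C, D, E, F, G, H, I} — every element.
No 3 of the 8 sets cover everything (all 56 triples fall short), so 4 is minimum.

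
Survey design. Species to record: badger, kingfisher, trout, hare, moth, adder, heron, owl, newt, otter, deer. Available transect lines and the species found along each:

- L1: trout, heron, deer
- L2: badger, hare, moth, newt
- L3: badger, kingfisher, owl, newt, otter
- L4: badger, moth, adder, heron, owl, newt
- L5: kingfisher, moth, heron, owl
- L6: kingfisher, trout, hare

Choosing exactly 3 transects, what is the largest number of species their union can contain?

10

Choosing L1, L2, L3 covers {badger, kingfisher, trout, hare, moth, heron, owl, newt, otter, deer} — 10 species.
No choice of 3 transects does better; here adder is left uncovered.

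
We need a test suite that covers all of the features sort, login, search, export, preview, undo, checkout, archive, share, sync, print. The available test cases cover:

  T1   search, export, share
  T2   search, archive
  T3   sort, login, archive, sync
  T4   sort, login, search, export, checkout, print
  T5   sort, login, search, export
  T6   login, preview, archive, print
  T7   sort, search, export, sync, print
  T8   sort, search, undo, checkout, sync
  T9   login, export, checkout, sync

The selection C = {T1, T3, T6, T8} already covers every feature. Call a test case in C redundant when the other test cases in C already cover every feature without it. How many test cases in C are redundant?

1

Drop T1: export, share uncovered — not redundant.
Drop T3: the rest still cover every feature — redundant.
Drop T6: preview, print uncovered — not redundant.
Drop T8: undo, checkout uncovered — not redundant.
1 redundant: T3.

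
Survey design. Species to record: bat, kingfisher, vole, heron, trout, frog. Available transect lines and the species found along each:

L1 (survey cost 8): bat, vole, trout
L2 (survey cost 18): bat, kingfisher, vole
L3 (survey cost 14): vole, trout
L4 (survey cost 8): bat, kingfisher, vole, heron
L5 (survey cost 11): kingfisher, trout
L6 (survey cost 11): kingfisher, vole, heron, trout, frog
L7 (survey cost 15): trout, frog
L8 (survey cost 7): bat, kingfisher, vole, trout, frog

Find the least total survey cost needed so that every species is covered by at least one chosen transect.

L4, L8 cover every species at survey cost 8 + 7 = 15.
Any cover uses at least 2 transects; among all covering selections none totals below 15.

15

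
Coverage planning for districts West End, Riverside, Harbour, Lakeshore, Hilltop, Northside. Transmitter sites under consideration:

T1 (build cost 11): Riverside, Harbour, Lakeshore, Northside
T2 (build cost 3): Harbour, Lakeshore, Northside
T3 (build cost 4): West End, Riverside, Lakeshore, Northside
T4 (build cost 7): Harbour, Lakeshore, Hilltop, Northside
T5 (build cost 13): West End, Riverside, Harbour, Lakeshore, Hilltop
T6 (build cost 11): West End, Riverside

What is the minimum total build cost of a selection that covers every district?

11

T3, T4 cover every district at build cost 4 + 7 = 11.
Any cover uses at least 2 transmitter sites; among all covering selections none totals below 11.
Greedy by coverage-per-build cost would pick T2, T3, T4 for 14 — worse than the optimum 11.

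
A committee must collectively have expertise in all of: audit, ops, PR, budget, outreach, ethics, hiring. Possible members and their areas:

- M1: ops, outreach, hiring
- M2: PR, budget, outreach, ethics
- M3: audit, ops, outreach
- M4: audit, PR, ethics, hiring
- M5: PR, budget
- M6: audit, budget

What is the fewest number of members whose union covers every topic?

3

M1, M2, M3 together cover {audit, ops, PR, budget, outreach, ethics, hiring} — every topic.
No 2 of the 6 members cover everything (all 15 pairs fall short), so 3 is minimum.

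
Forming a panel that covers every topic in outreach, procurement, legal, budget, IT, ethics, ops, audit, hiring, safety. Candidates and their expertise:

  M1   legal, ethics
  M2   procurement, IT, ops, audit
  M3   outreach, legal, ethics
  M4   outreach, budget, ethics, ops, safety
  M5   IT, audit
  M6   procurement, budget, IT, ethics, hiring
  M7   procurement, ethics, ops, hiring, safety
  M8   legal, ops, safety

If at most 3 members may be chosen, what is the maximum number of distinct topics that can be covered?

Choosing M1, M2, M4 covers {outreach, procurement, legal, budget, IT, ethics, ops, audit, safety} — 9 topics.
No choice of 3 members does better; here hiring is left uncovered.

9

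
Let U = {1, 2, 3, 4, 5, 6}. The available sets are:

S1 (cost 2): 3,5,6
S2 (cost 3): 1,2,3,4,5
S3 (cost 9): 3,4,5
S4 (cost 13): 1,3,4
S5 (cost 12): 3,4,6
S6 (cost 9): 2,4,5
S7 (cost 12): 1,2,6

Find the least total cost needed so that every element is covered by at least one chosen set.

5

S1, S2 cover every element at cost 2 + 3 = 5.
Any cover uses at least 2 sets; among all covering selections none totals below 5.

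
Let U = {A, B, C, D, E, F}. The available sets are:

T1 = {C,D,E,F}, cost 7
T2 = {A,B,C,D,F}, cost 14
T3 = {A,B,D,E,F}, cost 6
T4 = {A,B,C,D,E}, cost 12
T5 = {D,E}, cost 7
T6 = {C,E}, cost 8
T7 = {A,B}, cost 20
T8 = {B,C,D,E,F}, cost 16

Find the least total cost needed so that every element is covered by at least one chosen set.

T1, T3 cover every element at cost 7 + 6 = 13.
Any cover uses at least 2 sets; among all covering selections none totals below 13.

13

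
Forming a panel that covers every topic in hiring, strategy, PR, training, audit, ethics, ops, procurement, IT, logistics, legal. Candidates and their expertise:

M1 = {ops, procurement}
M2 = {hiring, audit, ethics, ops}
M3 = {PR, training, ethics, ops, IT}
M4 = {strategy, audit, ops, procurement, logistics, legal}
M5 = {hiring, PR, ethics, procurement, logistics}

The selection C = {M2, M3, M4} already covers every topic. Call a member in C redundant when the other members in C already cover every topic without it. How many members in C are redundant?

0

Drop M2: hiring uncovered — not redundant.
Drop M3: PR, training, IT uncovered — not redundant.
Drop M4: strategy, procurement, logistics, legal uncovered — not redundant.
None of the members in C is redundant.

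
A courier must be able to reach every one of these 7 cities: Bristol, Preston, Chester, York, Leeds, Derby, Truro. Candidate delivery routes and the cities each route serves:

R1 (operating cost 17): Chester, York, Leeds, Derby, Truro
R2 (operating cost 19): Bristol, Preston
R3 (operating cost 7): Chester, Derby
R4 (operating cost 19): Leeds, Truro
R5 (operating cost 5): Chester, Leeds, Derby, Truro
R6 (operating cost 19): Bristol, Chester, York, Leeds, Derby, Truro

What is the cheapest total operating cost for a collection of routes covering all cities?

R1, R2 cover every city at operating cost 17 + 19 = 36.
Any cover uses at least 2 routes; among all covering selections none totals below 36.
Greedy by coverage-per-operating cost would pick R5, R2, R1 for 41 — worse than the optimum 36.

36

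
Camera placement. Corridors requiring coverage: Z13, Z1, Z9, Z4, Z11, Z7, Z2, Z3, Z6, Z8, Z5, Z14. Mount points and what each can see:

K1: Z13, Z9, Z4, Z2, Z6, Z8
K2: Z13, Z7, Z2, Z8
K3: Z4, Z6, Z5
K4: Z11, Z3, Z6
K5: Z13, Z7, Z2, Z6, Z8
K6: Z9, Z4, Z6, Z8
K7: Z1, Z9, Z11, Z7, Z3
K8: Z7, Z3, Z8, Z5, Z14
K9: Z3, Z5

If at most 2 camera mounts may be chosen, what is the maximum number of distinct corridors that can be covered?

10

Choosing K1, K7 covers {Z13, Z1, Z9, Z4, Z11, Z7, Z2, Z3, Z6, Z8} — 10 corridors.
No choice of 2 camera mounts does better; here Z5, Z14 are left uncovered.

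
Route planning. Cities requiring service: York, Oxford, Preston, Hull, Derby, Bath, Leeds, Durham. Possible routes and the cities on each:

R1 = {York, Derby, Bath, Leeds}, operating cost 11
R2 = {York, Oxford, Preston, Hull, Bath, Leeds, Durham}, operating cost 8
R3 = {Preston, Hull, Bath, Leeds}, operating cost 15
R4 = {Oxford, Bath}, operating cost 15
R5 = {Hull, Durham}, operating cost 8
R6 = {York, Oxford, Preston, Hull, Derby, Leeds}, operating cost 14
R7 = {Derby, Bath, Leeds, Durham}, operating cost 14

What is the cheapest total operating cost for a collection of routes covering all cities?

19

R1, R2 cover every city at operating cost 11 + 8 = 19.
Any cover uses at least 2 routes; among all covering selections none totals below 19.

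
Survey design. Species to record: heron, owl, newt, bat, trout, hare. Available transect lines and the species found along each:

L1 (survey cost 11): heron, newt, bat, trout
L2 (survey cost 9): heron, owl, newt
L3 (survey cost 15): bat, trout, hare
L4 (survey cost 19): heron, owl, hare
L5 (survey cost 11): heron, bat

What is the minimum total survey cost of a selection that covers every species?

24

L2, L3 cover every species at survey cost 9 + 15 = 24.
Any cover uses at least 2 transects; among all covering selections none totals below 24.
Greedy by coverage-per-survey cost would pick L1, L2, L3 for 35 — worse than the optimum 24.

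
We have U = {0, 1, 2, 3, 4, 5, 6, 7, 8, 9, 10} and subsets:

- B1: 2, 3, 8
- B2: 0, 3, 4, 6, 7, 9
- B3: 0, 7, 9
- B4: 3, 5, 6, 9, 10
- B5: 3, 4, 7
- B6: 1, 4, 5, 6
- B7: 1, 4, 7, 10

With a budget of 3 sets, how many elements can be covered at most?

Choosing B1, B2, B4 covers {0, 2, 3, 4, 5, 6, 7, 8, 9, 10} — 10 elements.
No choice of 3 sets does better; here 1 is left uncovered.

10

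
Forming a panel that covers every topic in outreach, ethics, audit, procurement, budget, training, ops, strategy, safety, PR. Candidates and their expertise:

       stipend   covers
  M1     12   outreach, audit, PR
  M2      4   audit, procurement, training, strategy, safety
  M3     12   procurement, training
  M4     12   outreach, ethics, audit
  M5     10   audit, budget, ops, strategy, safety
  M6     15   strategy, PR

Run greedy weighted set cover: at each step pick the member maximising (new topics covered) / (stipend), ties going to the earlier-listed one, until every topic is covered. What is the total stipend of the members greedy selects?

Pick 1: M2 adds 5 new (audit, procurement, training, strategy, safety) at stipend 4 (ratio 5/4).
Pick 2: M5 adds 2 new (budget, ops) at stipend 10 (ratio 2/10).
Pick 3: M1 adds 2 new (outreach, PR) at stipend 12 (ratio 2/12).
Pick 4: M4 adds 1 new (ethics) at stipend 12 (ratio 1/12).
Greedy total stipend: 4 + 10 + 12 + 12 = 38.

38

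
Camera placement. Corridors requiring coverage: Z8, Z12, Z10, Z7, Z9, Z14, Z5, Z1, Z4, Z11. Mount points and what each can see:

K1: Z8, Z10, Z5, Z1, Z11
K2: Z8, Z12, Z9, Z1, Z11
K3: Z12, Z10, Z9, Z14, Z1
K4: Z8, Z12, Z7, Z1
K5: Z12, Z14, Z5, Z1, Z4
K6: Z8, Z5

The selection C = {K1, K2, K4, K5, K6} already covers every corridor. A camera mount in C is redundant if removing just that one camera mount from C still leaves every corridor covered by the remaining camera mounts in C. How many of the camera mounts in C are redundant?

1

Drop K1: Z10 uncovered — not redundant.
Drop K2: Z9 uncovered — not redundant.
Drop K4: Z7 uncovered — not redundant.
Drop K5: Z14, Z4 uncovered — not redundant.
Drop K6: the rest still cover every corridor — redundant.
1 redundant: K6.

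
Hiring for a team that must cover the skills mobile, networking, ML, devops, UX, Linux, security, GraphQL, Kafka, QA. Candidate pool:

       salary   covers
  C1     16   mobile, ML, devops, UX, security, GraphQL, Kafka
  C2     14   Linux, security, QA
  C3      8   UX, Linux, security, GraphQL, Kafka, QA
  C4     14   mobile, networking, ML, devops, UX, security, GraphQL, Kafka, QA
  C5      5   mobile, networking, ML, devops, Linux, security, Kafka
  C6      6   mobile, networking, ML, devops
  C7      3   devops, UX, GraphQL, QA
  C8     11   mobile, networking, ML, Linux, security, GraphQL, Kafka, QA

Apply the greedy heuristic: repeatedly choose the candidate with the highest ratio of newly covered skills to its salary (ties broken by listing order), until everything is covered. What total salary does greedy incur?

Pick 1: C5 adds 7 new (mobile, networking, ML, devops, Linux, security, Kafka) at salary 5 (ratio 7/5).
Pick 2: C7 adds 3 new (UX, GraphQL, QA) at salary 3 (ratio 3/3).
Greedy total salary: 5 + 3 = 8.

8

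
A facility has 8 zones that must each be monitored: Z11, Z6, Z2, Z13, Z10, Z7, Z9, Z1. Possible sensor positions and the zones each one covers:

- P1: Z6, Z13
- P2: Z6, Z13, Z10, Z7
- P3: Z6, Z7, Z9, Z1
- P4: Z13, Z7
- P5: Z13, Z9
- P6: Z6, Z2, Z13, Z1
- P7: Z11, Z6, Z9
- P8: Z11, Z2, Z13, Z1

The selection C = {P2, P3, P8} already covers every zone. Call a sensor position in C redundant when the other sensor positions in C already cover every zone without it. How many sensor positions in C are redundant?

Drop P2: Z10 uncovered — not redundant.
Drop P3: Z9 uncovered — not redundant.
Drop P8: Z11, Z2 uncovered — not redundant.
None of the sensor positions in C is redundant.

0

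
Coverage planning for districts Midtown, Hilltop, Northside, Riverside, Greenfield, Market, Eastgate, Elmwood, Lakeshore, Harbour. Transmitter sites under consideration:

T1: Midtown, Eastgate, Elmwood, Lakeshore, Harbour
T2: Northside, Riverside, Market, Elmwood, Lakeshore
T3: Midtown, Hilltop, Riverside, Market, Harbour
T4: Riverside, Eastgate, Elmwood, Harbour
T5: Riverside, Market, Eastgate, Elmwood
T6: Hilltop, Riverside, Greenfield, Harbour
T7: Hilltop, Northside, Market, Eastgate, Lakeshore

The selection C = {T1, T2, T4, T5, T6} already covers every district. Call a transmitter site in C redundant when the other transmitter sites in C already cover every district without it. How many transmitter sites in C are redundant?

2

Drop T1: Midtown uncovered — not redundant.
Drop T2: Northside uncovered — not redundant.
Drop T4: the rest still cover every district — redundant.
Drop T5: the rest still cover every district — redundant.
Drop T6: Hilltop, Greenfield uncovered — not redundant.
2 redundant: T4, T5.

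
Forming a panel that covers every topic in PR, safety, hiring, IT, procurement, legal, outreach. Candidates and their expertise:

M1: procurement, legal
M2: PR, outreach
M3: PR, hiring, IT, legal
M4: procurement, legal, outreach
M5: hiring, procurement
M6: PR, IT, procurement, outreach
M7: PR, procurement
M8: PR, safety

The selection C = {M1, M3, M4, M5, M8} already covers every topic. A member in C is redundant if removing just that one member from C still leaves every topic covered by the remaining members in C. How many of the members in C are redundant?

Drop M1: the rest still cover every topic — redundant.
Drop M3: IT uncovered — not redundant.
Drop M4: outreach uncovered — not redundant.
Drop M5: the rest still cover every topic — redundant.
Drop M8: safety uncovered — not redundant.
2 redundant: M1, M5.

2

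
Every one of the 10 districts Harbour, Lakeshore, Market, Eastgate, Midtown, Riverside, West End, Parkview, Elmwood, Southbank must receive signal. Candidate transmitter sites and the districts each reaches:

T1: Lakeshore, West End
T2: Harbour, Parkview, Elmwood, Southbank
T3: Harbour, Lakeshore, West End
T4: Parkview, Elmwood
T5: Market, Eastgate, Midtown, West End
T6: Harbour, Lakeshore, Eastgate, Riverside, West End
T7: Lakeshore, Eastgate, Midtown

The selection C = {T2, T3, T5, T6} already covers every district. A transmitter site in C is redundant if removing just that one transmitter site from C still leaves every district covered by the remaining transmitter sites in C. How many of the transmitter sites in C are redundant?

Drop T2: Parkview, Elmwood, Southbank uncovered — not redundant.
Drop T3: the rest still cover every district — redundant.
Drop T5: Market, Midtown uncovered — not redundant.
Drop T6: Riverside uncovered — not redundant.
1 redundant: T3.

1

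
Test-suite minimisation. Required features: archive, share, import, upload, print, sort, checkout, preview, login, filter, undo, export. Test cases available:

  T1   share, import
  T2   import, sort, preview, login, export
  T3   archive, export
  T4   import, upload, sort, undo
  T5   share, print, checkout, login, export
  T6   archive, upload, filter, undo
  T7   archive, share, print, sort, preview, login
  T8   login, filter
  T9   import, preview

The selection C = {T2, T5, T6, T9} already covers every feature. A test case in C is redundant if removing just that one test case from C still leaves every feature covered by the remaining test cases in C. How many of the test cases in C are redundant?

1

Drop T2: sort uncovered — not redundant.
Drop T5: share, print, checkout uncovered — not redundant.
Drop T6: archive, upload, filter, undo uncovered — not redundant.
Drop T9: the rest still cover every feature — redundant.
1 redundant: T9.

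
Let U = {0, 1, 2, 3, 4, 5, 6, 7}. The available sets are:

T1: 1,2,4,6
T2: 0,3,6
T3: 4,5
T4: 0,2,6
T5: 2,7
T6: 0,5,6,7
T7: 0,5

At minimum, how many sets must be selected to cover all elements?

3

T1, T2, T6 together cover {0, 1, 2, 3, 4, 5, 6, 7} — every element.
No 2 of the 7 sets cover everything (all 21 pairs fall short), so 3 is minimum.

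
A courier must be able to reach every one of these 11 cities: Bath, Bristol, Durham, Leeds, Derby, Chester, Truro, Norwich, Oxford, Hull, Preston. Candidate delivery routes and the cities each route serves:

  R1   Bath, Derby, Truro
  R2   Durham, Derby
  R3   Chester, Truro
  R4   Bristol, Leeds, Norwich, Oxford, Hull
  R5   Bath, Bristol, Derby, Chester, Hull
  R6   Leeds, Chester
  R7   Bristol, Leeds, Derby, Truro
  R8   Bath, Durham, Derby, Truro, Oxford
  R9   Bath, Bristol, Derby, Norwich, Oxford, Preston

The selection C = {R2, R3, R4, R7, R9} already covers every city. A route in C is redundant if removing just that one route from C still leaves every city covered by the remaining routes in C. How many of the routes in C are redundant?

1

Drop R2: Durham uncovered — not redundant.
Drop R3: Chester uncovered — not redundant.
Drop R4: Hull uncovered — not redundant.
Drop R7: the rest still cover every city — redundant.
Drop R9: Bath, Preston uncovered — not redundant.
1 redundant: R7.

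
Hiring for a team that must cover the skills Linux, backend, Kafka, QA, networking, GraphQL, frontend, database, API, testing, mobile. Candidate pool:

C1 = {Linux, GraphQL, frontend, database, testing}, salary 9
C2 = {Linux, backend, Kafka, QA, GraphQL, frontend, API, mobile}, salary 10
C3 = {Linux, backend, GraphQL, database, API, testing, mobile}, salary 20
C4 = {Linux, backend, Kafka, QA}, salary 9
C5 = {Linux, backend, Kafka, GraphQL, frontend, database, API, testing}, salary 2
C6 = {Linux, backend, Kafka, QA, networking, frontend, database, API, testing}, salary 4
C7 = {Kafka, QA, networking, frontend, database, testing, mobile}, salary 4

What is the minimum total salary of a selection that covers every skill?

C5, C7 cover every skill at salary 2 + 4 = 6.
Any cover uses at least 2 candidates; among all covering selections none totals below 6.

6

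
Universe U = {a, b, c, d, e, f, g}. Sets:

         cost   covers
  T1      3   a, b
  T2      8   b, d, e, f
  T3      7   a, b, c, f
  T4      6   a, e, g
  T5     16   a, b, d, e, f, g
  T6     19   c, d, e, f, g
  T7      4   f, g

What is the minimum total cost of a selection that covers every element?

19

T2, T3, T7 cover every element at cost 8 + 7 + 4 = 19.
Any cover uses at least 2 sets; among all covering selections none totals below 19.
Greedy by coverage-per-cost would pick T1, T7, T2, T3 for 22 — worse than the optimum 19.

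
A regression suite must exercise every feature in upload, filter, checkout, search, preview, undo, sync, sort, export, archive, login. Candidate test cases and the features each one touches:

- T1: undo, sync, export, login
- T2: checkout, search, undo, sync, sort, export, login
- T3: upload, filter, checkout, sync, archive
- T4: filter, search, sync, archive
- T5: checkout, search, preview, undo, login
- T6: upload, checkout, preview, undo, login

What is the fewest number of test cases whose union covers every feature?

3

T2, T3, T5 together cover {upload, filter, checkout, search, preview, undo, sync, sort, export, archive, login} — every feature.
No 2 of the 6 test cases cover everything (all 15 pairs fall short), so 3 is minimum.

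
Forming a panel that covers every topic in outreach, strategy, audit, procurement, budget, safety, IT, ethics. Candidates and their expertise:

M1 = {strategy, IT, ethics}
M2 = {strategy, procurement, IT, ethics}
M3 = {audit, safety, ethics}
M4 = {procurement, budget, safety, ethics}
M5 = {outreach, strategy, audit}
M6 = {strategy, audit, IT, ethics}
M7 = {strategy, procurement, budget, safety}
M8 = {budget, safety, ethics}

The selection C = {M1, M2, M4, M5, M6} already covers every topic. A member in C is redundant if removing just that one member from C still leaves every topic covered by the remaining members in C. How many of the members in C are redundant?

3

Drop M1: the rest still cover every topic — redundant.
Drop M2: the rest still cover every topic — redundant.
Drop M4: budget, safety uncovered — not redundant.
Drop M5: outreach uncovered — not redundant.
Drop M6: the rest still cover every topic — redundant.
3 redundant: M1, M2, M6.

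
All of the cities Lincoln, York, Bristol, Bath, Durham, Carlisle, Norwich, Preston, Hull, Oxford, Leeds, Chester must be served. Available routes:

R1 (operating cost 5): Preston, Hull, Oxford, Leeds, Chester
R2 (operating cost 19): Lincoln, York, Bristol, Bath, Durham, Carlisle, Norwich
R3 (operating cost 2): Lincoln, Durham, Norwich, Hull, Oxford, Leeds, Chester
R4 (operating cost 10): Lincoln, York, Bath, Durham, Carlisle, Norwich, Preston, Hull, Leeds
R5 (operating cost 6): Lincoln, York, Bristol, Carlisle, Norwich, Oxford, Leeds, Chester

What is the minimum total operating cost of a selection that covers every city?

16

R4, R5 cover every city at operating cost 10 + 6 = 16.
Any cover uses at least 2 routes; among all covering selections none totals below 16.
Greedy by coverage-per-operating cost would pick R3, R5, R1, R4 for 23 — worse than the optimum 16.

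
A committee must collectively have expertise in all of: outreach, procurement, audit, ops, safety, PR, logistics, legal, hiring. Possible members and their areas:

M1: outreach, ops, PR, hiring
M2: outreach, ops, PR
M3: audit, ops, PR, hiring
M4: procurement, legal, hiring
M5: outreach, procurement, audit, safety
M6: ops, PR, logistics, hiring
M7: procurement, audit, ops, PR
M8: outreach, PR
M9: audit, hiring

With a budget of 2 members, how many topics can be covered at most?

Choosing M5, M6 covers {outreach, procurement, audit, ops, safety, PR, logistics, hiring} — 8 topics.
No choice of 2 members does better; here legal is left uncovered.

8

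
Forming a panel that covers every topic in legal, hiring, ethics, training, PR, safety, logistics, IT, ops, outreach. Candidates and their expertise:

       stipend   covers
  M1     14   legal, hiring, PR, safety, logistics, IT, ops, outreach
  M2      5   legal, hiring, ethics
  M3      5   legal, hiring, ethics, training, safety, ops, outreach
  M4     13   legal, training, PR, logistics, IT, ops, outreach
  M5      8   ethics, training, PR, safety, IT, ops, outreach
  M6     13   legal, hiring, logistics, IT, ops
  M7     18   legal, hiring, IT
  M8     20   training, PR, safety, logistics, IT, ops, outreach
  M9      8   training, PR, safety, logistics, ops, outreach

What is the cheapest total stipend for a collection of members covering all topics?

M3, M4 cover every topic at stipend 5 + 13 = 18.
Any cover uses at least 2 members; among all covering selections none totals below 18.
Greedy by coverage-per-stipend would pick M3, M5, M9 for 21 — worse than the optimum 18.

18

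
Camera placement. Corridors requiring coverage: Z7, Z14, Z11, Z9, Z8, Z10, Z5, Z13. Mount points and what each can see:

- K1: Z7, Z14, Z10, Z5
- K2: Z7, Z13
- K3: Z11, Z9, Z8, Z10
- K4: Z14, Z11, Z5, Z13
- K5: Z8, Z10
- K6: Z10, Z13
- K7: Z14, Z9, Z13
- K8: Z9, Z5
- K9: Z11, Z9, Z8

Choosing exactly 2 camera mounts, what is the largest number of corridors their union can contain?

7

Choosing K1, K3 covers {Z7, Z14, Z11, Z9, Z8, Z10, Z5} — 7 corridors.
No choice of 2 camera mounts does better; here Z13 is left uncovered.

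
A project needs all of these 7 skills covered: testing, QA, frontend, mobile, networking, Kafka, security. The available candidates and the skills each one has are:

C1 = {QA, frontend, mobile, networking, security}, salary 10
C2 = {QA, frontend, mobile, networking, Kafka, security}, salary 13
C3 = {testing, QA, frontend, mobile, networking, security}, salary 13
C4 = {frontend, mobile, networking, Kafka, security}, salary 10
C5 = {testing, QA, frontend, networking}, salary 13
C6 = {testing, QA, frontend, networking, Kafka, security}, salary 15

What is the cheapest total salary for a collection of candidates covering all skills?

C3, C4 cover every skill at salary 13 + 10 = 23.
Any cover uses at least 2 candidates; among all covering selections none totals below 23.

23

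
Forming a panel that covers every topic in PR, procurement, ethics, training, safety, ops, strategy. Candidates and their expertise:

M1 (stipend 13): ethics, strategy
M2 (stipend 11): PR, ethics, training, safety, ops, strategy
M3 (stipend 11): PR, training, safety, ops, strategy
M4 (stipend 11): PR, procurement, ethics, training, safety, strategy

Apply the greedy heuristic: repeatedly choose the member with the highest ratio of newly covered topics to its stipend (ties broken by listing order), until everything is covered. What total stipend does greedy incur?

Pick 1: M2 adds 6 new (PR, ethics, training, safety, ops, strategy) at stipend 11 (ratio 6/11).
Pick 2: M4 adds 1 new (procurement) at stipend 11 (ratio 1/11).
Greedy total stipend: 11 + 11 = 22.

22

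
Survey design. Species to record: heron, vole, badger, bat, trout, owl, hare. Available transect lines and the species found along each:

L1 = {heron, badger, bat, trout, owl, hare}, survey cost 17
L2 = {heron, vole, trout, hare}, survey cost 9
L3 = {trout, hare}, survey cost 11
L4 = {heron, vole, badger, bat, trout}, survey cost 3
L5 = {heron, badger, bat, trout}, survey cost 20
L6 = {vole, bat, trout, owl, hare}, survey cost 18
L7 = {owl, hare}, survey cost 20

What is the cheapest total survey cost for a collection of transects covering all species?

L1, L4 cover every species at survey cost 17 + 3 = 20.
Any cover uses at least 2 transects; among all covering selections none totals below 20.

20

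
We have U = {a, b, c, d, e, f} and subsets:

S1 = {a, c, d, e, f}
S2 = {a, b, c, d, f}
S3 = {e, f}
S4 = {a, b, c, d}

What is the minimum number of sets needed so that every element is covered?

2

S1, S2 together cover {a, b, c, d, e, f} — every element.
No single set contains all 6 elements, so 2 is optimal.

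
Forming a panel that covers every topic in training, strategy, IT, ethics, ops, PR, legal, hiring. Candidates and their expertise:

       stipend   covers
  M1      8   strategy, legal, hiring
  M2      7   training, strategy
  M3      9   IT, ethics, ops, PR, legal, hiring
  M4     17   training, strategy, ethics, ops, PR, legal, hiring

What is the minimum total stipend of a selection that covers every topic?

M2, M3 cover every topic at stipend 7 + 9 = 16.
Any cover uses at least 2 members; among all covering selections none totals below 16.

16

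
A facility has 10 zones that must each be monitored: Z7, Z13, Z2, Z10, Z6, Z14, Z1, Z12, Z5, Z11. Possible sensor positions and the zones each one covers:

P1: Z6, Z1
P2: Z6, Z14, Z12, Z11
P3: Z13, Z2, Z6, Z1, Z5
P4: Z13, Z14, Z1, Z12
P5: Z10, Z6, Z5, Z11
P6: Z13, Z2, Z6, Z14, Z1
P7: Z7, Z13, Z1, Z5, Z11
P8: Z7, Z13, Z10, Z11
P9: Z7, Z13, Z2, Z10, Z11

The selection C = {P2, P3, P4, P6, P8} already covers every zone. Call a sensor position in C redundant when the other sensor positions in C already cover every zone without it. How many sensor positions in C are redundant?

3

Drop P2: the rest still cover every zone — redundant.
Drop P3: Z5 uncovered — not redundant.
Drop P4: the rest still cover every zone — redundant.
Drop P6: the rest still cover every zone — redundant.
Drop P8: Z7, Z10 uncovered — not redundant.
3 redundant: P2, P4, P6.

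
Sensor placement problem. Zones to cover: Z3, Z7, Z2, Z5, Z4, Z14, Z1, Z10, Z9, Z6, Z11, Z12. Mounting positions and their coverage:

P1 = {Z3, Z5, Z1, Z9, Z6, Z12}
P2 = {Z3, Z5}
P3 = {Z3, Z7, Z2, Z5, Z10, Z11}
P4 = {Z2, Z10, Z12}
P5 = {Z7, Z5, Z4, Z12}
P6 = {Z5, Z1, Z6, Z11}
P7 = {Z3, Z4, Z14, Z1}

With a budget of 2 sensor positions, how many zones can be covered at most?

10

Choosing P1, P3 covers {Z3, Z7, Z2, Z5, Z1, Z10, Z9, Z6, Z11, Z12} — 10 zones.
No choice of 2 sensor positions does better; here Z4, Z14 are left uncovered.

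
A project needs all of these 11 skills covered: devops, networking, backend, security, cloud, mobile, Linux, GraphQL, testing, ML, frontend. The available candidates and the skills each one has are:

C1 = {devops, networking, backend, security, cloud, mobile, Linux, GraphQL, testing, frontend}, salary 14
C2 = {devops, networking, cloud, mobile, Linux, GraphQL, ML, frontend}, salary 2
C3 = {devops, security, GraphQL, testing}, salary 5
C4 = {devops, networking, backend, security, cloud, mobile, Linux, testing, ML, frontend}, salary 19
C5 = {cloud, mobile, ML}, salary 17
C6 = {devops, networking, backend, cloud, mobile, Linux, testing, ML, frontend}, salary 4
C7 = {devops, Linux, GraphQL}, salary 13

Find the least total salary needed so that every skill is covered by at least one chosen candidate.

C3, C6 cover every skill at salary 5 + 4 = 9.
Any cover uses at least 2 candidates; among all covering selections none totals below 9.

9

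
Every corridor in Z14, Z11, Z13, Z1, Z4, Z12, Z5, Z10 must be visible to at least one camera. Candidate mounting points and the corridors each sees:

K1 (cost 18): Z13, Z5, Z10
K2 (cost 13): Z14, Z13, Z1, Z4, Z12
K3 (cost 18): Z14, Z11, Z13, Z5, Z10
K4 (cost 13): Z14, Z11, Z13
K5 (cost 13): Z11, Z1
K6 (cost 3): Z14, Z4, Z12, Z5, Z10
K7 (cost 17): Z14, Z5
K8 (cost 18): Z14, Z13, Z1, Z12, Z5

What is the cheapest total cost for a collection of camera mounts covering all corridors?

29

K2, K4, K6 cover every corridor at cost 13 + 13 + 3 = 29.
Any cover uses at least 2 camera mounts; among all covering selections none totals below 29.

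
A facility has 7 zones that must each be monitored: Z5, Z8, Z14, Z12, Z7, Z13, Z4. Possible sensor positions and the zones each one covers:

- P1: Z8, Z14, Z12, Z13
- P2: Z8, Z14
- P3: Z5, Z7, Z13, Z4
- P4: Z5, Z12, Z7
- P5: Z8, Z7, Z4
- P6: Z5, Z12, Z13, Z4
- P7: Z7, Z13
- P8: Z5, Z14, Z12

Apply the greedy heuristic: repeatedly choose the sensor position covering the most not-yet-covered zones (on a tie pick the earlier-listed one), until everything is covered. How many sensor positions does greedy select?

Pick 1: P1 covers 4 new zones (Z8, Z14, Z12, Z13).
Pick 2: P3 covers 3 new zones (Z5, Z7, Z4).
Greedy uses 2 sensor positions.

2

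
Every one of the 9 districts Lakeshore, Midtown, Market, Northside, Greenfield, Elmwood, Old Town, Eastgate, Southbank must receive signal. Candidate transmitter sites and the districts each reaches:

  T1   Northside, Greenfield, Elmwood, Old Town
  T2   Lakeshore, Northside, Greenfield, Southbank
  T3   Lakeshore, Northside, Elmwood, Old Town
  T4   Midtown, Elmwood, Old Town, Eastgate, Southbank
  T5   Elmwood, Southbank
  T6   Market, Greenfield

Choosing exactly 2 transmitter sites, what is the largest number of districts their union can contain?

Choosing T2, T4 covers {Lakeshore, Midtown, Northside, Greenfield, Elmwood, Old Town, Eastgate, Southbank} — 8 districts.
No choice of 2 transmitter sites does better; here Market is left uncovered.

8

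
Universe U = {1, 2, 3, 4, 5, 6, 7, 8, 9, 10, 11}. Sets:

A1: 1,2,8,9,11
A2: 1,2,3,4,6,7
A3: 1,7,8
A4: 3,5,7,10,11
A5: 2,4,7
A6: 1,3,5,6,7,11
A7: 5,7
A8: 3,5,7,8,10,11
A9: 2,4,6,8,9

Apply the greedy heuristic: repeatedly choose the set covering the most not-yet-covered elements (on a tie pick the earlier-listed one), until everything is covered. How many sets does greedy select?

3

Pick 1: A2 covers 6 new elements (1, 2, 3, 4, 6, 7).
Pick 2: A8 covers 4 new elements (5, 8, 10, 11).
Pick 3: A1 covers 1 new elements (9).
Greedy uses 3 sets.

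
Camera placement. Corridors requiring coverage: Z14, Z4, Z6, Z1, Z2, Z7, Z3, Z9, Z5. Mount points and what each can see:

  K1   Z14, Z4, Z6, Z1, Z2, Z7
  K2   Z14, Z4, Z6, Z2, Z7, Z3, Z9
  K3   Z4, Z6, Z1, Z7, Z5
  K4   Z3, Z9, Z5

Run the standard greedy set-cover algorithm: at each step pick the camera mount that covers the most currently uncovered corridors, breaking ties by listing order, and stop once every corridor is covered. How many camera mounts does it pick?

Pick 1: K2 covers 7 new corridors (Z14, Z4, Z6, Z2, Z7, Z3, Z9).
Pick 2: K3 covers 2 new corridors (Z1, Z5).
Greedy uses 2 camera mounts.

2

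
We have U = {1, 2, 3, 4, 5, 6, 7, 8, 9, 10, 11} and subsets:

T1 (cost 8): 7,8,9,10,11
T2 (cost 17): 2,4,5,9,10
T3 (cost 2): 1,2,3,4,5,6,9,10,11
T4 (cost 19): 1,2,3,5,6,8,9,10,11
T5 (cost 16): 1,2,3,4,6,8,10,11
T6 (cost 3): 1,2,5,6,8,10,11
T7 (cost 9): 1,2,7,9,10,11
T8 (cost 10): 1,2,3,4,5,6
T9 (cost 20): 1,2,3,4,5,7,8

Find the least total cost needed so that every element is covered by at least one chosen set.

10

T1, T3 cover every element at cost 8 + 2 = 10.
Any cover uses at least 2 sets; among all covering selections none totals below 10.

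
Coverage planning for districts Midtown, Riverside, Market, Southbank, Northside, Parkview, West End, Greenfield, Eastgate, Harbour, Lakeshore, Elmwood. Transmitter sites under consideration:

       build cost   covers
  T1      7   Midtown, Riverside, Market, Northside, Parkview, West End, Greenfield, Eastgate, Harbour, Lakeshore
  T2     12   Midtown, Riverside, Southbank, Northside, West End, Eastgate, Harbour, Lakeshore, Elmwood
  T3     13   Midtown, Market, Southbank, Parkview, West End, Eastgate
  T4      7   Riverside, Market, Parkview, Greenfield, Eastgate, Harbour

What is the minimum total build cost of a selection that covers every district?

T1, T2 cover every district at build cost 7 + 12 = 19.
Any cover uses at least 2 transmitter sites; among all covering selections none totals below 19.

19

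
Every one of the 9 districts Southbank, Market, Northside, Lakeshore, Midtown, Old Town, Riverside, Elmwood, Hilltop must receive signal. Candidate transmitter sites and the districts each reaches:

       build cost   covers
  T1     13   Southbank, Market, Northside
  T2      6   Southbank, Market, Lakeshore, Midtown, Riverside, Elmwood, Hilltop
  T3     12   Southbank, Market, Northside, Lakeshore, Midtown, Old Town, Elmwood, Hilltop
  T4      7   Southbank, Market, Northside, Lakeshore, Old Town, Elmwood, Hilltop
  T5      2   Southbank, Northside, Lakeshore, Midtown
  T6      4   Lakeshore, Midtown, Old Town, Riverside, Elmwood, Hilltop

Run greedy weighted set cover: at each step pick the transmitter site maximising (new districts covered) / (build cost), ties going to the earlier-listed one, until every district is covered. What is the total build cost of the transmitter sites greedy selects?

Pick 1: T5 adds 4 new (Southbank, Northside, Lakeshore, Midtown) at build cost 2 (ratio 4/2).
Pick 2: T6 adds 4 new (Old Town, Riverside, Elmwood, Hilltop) at build cost 4 (ratio 4/4).
Pick 3: T2 adds 1 new (Market) at build cost 6 (ratio 1/6).
Greedy total build cost: 2 + 4 + 6 = 12. (The true optimum is 11, so greedy overshoots here.)

12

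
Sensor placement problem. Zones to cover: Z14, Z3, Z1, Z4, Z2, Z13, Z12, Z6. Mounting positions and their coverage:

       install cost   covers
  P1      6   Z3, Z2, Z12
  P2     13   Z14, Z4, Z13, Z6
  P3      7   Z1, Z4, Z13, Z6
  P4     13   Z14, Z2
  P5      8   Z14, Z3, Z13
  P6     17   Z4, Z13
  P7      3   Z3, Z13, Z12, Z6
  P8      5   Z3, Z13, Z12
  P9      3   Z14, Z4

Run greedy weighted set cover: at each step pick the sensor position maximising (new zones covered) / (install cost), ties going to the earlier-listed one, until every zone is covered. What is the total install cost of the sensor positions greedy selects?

Pick 1: P7 adds 4 new (Z3, Z13, Z12, Z6) at install cost 3 (ratio 4/3).
Pick 2: P9 adds 2 new (Z14, Z4) at install cost 3 (ratio 2/3).
Pick 3: P1 adds 1 new (Z2) at install cost 6 (ratio 1/6).
Pick 4: P3 adds 1 new (Z1) at install cost 7 (ratio 1/7).
Greedy total install cost: 3 + 3 + 6 + 7 = 19. (The true optimum is 16, so greedy overshoots here.)

19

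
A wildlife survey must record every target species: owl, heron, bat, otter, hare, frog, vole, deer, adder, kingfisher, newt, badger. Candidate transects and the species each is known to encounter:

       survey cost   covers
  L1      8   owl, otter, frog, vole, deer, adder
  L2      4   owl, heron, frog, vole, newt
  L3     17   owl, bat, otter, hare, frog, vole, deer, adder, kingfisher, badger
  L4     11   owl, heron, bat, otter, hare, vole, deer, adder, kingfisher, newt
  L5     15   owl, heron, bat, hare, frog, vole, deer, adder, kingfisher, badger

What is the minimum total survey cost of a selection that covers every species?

21

L2, L3 cover every species at survey cost 4 + 17 = 21.
Any cover uses at least 2 transects; among all covering selections none totals below 21.
Greedy by coverage-per-survey cost would pick L2, L4, L5 for 30 — worse than the optimum 21.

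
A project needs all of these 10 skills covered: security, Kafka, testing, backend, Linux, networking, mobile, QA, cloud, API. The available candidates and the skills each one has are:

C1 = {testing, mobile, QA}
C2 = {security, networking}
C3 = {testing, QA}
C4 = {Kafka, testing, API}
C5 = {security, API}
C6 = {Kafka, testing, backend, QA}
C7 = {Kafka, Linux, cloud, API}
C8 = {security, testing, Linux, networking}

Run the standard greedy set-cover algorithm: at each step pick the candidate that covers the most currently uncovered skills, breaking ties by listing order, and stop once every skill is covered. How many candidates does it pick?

4

Pick 1: C6 covers 4 new skills (Kafka, testing, backend, QA).
Pick 2: C7 covers 3 new skills (Linux, cloud, API).
Pick 3: C2 covers 2 new skills (security, networking).
Pick 4: C1 covers 1 new skills (mobile).
Greedy uses 4 candidates.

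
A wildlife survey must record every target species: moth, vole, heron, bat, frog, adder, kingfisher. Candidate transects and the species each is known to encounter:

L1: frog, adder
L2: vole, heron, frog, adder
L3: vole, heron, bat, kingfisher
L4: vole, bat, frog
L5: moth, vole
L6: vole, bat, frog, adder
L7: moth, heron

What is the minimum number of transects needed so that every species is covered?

L1, L3, L5 together cover {moth, vole, heron, bat, frog, adder, kingfisher} — every species.
No 2 of the 7 transects cover everything (all 21 pairs fall short), so 3 is minimum.

3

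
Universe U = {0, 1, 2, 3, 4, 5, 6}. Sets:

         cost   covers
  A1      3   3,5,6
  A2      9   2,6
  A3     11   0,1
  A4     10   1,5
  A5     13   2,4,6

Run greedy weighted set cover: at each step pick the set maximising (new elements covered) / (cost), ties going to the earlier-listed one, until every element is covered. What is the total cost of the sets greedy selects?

Pick 1: A1 adds 3 new (3, 5, 6) at cost 3 (ratio 3/3).
Pick 2: A3 adds 2 new (0, 1) at cost 11 (ratio 2/11).
Pick 3: A5 adds 2 new (2, 4) at cost 13 (ratio 2/13).
Greedy total cost: 3 + 11 + 13 = 27.

27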